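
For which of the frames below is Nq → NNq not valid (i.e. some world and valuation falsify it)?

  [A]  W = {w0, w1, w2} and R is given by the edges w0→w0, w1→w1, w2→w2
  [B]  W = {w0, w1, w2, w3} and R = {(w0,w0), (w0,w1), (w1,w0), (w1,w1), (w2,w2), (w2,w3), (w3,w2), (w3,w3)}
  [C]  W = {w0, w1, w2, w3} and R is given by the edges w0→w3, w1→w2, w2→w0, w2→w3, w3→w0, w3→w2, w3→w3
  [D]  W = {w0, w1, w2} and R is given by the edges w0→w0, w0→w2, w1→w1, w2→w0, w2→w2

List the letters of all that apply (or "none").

C

The schema Nq → NNq is axiom 4; it is valid on a frame iff R is transitive.
(A) R is transitive (R is closed under composition), so the schema is valid here.
(B) R is transitive (R is closed under composition), so the schema is valid here.
(C) R is not transitive (w0 R w3 and w3 R w0 but not w0 R w0), so the schema fails here.
(D) R is transitive (R is closed under composition), so the schema is valid here.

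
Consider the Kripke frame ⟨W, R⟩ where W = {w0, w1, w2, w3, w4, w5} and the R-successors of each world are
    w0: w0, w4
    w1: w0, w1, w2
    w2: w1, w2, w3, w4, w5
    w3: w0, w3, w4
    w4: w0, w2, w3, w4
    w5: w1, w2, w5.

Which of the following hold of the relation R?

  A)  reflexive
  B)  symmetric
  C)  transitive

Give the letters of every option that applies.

A

(A) reflexive: each world relates to itself.
(B) not symmetric: w1 R w0 but not w0 R w1.
(C) not transitive: w0 R w4 and w4 R w2 but not w0 R w2.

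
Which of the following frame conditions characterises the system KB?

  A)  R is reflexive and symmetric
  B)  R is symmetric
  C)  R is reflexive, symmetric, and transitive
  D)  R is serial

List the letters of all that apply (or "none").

B

(A) this class determines B (= KTB), not KB.
(B) KB is sound and complete for exactly this class.
(C) this class determines S5, not KB.
(D) this class determines D, not KB.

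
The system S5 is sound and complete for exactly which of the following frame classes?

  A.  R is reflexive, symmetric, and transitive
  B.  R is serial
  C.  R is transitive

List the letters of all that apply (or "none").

A

(A) S5 is sound and complete for exactly this class.
(B) this class determines D, not S5.
(C) this class determines K4, not S5.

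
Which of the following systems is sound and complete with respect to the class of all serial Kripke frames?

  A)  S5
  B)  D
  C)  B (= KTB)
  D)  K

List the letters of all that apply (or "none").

(A) S5 is determined by the class of reflexive, symmetric, and transitive frames.
(B) D is determined by exactly this class.
(C) B (= KTB) is determined by the class of reflexive and symmetric frames.
(D) K is determined by the class of arbitrary frames.

B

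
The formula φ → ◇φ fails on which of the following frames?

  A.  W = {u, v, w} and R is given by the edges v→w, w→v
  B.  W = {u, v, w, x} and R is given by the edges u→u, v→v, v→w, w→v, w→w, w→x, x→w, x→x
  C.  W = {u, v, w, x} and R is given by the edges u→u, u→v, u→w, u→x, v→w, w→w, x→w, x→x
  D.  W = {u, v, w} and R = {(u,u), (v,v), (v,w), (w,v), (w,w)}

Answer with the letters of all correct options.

The schema φ → ◇φ is the dual of axiom T; it is valid on a frame iff R is reflexive.
(A) R is not reflexive (not u R u), so the schema fails here.
(B) R is reflexive (each world relates to itself), so the schema is valid here.
(C) R is not reflexive (not v R v), so the schema fails here.
(D) R is reflexive (each world relates to itself), so the schema is valid here.

A, C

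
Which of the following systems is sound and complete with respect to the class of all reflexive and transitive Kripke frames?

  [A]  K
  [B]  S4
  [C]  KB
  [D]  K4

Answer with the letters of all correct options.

B

(A) K is determined by the class of arbitrary frames.
(B) S4 is determined by exactly this class.
(C) KB is determined by the class of symmetric frames.
(D) K4 is determined by the class of transitive frames.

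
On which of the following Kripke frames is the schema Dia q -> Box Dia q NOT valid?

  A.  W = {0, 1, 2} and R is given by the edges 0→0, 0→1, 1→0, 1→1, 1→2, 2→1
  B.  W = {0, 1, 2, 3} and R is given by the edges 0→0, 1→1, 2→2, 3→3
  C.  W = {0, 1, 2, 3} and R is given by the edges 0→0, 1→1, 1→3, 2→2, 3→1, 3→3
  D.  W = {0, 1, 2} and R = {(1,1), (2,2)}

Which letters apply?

The schema Dia q -> Box Dia q is axiom 5; it is valid on a frame iff R is euclidean.
(A) R is not euclidean (1 R 0 and 1 R 2 but not 0 R 2), so the schema fails here.
(B) R is euclidean (any two R-successors of the same world are R-related), so the schema is valid here.
(C) R is euclidean (any two R-successors of the same world are R-related), so the schema is valid here.
(D) R is euclidean (any two R-successors of the same world are R-related), so the schema is valid here.

A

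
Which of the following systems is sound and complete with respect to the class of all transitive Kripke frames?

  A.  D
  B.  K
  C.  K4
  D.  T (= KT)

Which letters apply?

(A) D is determined by the class of serial frames.
(B) K is determined by the class of arbitrary frames.
(C) K4 is determined by exactly this class.
(D) T (= KT) is determined by the class of reflexive frames.

C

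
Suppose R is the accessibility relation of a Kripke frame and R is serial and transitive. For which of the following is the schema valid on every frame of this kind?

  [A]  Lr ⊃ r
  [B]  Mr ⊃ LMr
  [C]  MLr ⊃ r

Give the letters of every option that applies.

none

(A) Lr ⊃ r is axiom T, which corresponds to reflexivity. Such an R need not be reflexive — not valid.
(B) axiom 5: valid iff R is euclidean. Such an R need not be euclidean — not valid.
(C) MLr ⊃ r is the dual of axiom B; it is valid on a frame exactly when R is symmetric. Such an R need not be symmetric, so not valid.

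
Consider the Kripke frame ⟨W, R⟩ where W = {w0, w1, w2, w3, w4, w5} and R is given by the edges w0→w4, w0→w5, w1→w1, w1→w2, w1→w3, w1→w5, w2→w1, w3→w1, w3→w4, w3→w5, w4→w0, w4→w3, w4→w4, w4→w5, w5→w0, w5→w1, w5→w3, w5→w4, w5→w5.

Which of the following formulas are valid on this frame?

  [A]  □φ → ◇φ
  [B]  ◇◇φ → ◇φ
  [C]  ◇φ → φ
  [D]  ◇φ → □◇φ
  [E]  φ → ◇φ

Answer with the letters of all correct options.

R is not reflexive: not w0 R w0.
R is not transitive: w0 R w4 and w4 R w0 but not w0 R w0.
R is not euclidean: w1 R w2 and w1 R w3 but not w2 R w3.
R is serial: every world has an R-successor.
R is not a subset of the identity: w0 R w4 with w0 ≠ w4.
(A) axiom D: valid iff R is serial. R is serial — valid.
(B) the dual of axiom 4: valid iff R is transitive. R is not transitive — not valid.
(C) ◇φ → φ is the converse of T; it holds exactly when R ⊆ identity. Here R ⊄ identity — not valid.
(D) ◇φ → □◇φ is axiom 5, which corresponds to the euclidean property. R is not euclidean — not valid.
(E) φ → ◇φ (the dual of axiom T) characterises the reflexive frames. R is not reflexive — not valid.

A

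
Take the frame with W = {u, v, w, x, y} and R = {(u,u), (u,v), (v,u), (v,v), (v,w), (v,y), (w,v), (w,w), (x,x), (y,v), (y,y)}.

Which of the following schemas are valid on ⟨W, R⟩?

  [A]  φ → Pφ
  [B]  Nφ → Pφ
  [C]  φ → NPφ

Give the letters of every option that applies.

A, B, C

R is reflexive: each world relates to itself.
R is symmetric: every R-edge is matched by its reverse.
R is serial: every world has an R-successor.
(A) φ → Pφ is the dual of axiom T, which corresponds to reflexivity. R is reflexive — valid.
(B) axiom D: valid iff R is serial. R is serial — valid.
(C) φ → NPφ is axiom B; it is valid on a frame exactly when R is symmetric. R is symmetric, so valid.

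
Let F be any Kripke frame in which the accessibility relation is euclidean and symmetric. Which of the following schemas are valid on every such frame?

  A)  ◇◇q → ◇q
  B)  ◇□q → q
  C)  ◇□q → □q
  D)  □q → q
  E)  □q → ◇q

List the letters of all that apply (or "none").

A symmetric euclidean relation is transitive (uRv and vRw give vRu by symmetry, then uRw by the euclidean condition, applied at v).
(A) ◇◇q → ◇q is the dual of axiom 4; it is valid on a frame exactly when R is transitive. Every such R is transitive, so valid.
(B) ◇□q → q is the dual of axiom B, which corresponds to symmetry. Every such R is symmetric — valid.
(C) ◇□q → □q is the dual of axiom 5; it is valid on a frame exactly when R is euclidean. Every such R is euclidean, so valid.
(D) □q → q (axiom T) characterises the reflexive frames. Such an R need not be reflexive — not valid.
(E) □q → ◇q is axiom D; it is valid on a frame exactly when R is serial. Such an R need not be serial, so not valid.

A, B, C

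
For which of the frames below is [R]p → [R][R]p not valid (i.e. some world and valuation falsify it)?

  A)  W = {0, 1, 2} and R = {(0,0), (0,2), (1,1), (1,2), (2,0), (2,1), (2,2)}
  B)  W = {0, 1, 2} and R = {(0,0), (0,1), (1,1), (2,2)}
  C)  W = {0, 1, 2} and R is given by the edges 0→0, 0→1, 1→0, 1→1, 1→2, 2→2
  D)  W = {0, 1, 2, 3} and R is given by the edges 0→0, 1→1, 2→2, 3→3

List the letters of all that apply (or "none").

A, C

The schema [R]p → [R][R]p is axiom 4; it is valid on a frame iff R is transitive.
(A) R is not transitive (0 R 2 and 2 R 1 but not 0 R 1), so the schema fails here.
(B) R is transitive (R is closed under composition), so the schema is valid here.
(C) R is not transitive (0 R 1 and 1 R 2 but not 0 R 2), so the schema fails here.
(D) R is transitive (R is closed under composition), so the schema is valid here.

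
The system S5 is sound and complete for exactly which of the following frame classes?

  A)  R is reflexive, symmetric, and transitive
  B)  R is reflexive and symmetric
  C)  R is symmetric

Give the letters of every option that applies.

A

(A) S5 is sound and complete for exactly this class.
(B) this class determines B (= KTB), not S5.
(C) this class determines KB, not S5.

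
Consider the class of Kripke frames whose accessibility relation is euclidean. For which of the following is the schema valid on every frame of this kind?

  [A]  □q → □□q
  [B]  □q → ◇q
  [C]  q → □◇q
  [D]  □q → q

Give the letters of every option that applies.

(A) □q → □□q is axiom 4; it is valid on a frame exactly when R is transitive. Such an R need not be transitive, so not valid.
(B) □q → ◇q is axiom D, which corresponds to seriality. Such an R need not be serial — not valid.
(C) q → □◇q is axiom B; it is valid on a frame exactly when R is symmetric. Such an R need not be symmetric, so not valid.
(D) axiom T: valid iff R is reflexive. Such an R need not be reflexive — not valid.

none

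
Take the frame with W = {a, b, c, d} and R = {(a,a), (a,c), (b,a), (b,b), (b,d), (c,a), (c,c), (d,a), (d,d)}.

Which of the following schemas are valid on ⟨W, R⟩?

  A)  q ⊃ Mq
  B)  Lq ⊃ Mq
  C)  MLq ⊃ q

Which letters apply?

R is reflexive: each world relates to itself.
R is not symmetric: b R a but not a R b.
R is serial: every world has an R-successor.
(A) q ⊃ Mq (the dual of axiom T) characterises the reflexive frames. R is reflexive — valid.
(B) Lq ⊃ Mq is axiom D; it is valid on a frame exactly when R is serial. R is serial, so valid.
(C) MLq ⊃ q (the dual of axiom B) characterises the symmetric frames. R is not symmetric — not valid.

A, B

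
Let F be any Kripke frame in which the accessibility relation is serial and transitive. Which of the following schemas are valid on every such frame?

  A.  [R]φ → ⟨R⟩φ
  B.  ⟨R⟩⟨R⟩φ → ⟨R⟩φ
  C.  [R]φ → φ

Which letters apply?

(A) [R]φ → ⟨R⟩φ (axiom D) characterises the serial frames. Every such R is serial — valid.
(B) ⟨R⟩⟨R⟩φ → ⟨R⟩φ is the dual of axiom 4; it is valid on a frame exactly when R is transitive. Every such R is transitive, so valid.
(C) [R]φ → φ is axiom T; it is valid on a frame exactly when R is reflexive. Such an R need not be reflexive, so not valid.

A, B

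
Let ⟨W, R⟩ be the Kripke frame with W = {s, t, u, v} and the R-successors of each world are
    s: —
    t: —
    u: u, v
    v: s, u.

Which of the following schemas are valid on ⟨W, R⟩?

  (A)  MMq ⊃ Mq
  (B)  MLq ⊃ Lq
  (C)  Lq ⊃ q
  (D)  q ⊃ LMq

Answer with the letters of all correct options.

none

R is not reflexive: not s R s.
R is not symmetric: v R s but not s R v.
R is not transitive: u R v and v R s but not u R s.
R is not euclidean: v R s and v R u but not s R u.
(A) the dual of axiom 4: valid iff R is transitive. R is not transitive — not valid.
(B) MLq ⊃ Lq is the dual of axiom 5, which corresponds to the euclidean property. R is not euclidean — not valid.
(C) axiom T: valid iff R is reflexive. R is not reflexive — not valid.
(D) axiom B: valid iff R is symmetric. R is not symmetric — not valid.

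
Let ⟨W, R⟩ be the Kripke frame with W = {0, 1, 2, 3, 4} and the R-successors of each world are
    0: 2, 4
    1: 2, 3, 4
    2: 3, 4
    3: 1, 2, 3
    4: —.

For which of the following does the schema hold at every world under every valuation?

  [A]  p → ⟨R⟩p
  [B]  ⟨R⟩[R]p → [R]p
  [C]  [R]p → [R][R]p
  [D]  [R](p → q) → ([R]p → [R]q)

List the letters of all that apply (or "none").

D

R is not reflexive: not 0 R 0.
R is not transitive: 0 R 2 and 2 R 3 but not 0 R 3.
R is not euclidean: 0 R 4 and 0 R 2 but not 4 R 2.
(A) p → ⟨R⟩p is the dual of axiom T, which corresponds to reflexivity. R is not reflexive — not valid.
(B) ⟨R⟩[R]p → [R]p (the dual of axiom 5) characterises the euclidean frames. R is not euclidean — not valid.
(C) [R]p → [R][R]p is axiom 4; it is valid on a frame exactly when R is transitive. R is not transitive, so not valid.
(D) this is just K, valid on every normal frame.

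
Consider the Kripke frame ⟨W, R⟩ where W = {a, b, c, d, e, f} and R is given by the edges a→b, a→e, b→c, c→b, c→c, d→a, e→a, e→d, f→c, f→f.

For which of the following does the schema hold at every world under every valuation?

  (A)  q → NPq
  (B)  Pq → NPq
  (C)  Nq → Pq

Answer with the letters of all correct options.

R is not symmetric: a R b but not b R a.
R is not euclidean: a R b and a R e but not b R e.
R is serial: every world has an R-successor.
(A) q → NPq (axiom B) characterises the symmetric frames. R is not symmetric — not valid.
(B) Pq → NPq is axiom 5, which corresponds to the euclidean property. R is not euclidean — not valid.
(C) axiom D: valid iff R is serial. R is serial — valid.

C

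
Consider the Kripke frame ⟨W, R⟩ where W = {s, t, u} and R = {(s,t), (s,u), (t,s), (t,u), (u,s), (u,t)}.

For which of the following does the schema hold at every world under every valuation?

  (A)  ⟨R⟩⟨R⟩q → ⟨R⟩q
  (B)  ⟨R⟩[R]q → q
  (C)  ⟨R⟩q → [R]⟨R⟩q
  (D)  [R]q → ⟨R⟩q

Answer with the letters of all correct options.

B, D

R is symmetric: every R-edge is matched by its reverse.
R is not transitive: s R t and t R s but not s R s.
R is not euclidean: s R t and s R t but not t R t.
R is serial: every world has an R-successor.
(A) ⟨R⟩⟨R⟩q → ⟨R⟩q is the dual of axiom 4; it is valid on a frame exactly when R is transitive. R is not transitive, so not valid.
(B) ⟨R⟩[R]q → q is the dual of axiom B, which corresponds to symmetry. R is symmetric — valid.
(C) ⟨R⟩q → [R]⟨R⟩q is axiom 5, which corresponds to the euclidean property. R is not euclidean — not valid.
(D) [R]q → ⟨R⟩q is axiom D, which corresponds to seriality. R is serial — valid.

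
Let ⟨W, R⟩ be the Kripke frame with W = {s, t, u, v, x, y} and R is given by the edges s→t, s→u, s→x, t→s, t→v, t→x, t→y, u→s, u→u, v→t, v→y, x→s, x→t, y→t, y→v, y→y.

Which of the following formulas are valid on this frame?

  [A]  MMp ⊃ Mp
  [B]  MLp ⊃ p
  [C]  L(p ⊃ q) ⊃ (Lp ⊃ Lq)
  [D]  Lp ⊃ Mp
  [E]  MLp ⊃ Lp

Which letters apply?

R is symmetric: every R-edge is matched by its reverse.
R is not transitive: s R t and t R s but not s R s.
R is not euclidean: s R t and s R u but not t R u.
R is serial: every world has an R-successor.
(A) the dual of axiom 4: valid iff R is transitive. R is not transitive — not valid.
(B) MLp ⊃ p (the dual of axiom B) characterises the symmetric frames. R is symmetric — valid.
(C) this is just K, valid on every normal frame.
(D) Lp ⊃ Mp is axiom D, which corresponds to seriality. R is serial — valid.
(E) MLp ⊃ Lp is the dual of axiom 5; it is valid on a frame exactly when R is euclidean. R is not euclidean, so not valid.

B, C, D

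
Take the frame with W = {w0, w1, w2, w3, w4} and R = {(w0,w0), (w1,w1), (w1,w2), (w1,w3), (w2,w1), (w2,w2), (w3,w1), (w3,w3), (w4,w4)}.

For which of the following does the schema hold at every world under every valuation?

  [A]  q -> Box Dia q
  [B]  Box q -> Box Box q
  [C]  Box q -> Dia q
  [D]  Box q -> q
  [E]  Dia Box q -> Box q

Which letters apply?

R is reflexive: each world relates to itself.
R is symmetric: every R-edge is matched by its reverse.
R is not transitive: w2 R w1 and w1 R w3 but not w2 R w3.
R is not euclidean: w1 R w2 and w1 R w3 but not w2 R w3.
R is serial: every world has an R-successor.
(A) q -> Box Dia q (axiom B) characterises the symmetric frames. R is symmetric — valid.
(B) axiom 4: valid iff R is transitive. R is not transitive — not valid.
(C) Box q -> Dia q is axiom D; it is valid on a frame exactly when R is serial. R is serial, so valid.
(D) Box q -> q is axiom T, which corresponds to reflexivity. R is reflexive — valid.
(E) Dia Box q -> Box q is the dual of axiom 5; it is valid on a frame exactly when R is euclidean. R is not euclidean, so not valid.

A, C, D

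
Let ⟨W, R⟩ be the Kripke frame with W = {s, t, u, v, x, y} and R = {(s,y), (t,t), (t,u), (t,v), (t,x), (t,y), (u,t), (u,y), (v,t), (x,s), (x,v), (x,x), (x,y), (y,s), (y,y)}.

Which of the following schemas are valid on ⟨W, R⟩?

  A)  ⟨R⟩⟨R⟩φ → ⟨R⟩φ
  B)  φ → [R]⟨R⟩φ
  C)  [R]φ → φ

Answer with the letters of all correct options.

R is not reflexive: not s R s.
R is not symmetric: t R x but not x R t.
R is not transitive: s R y and y R s but not s R s.
(A) ⟨R⟩⟨R⟩φ → ⟨R⟩φ is the dual of axiom 4, which corresponds to transitivity. R is not transitive — not valid.
(B) φ → [R]⟨R⟩φ (axiom B) characterises the symmetric frames. R is not symmetric — not valid.
(C) axiom T: valid iff R is reflexive. R is not reflexive — not valid.

none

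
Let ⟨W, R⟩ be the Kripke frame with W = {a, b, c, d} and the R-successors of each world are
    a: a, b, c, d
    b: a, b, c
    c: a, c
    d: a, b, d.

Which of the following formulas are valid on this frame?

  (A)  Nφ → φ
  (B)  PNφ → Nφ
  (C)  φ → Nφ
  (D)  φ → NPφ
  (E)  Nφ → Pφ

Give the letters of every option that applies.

R is reflexive: each world relates to itself.
R is not symmetric: b R c but not c R b.
R is not euclidean: a R b and a R d but not b R d.
R is serial: every world has an R-successor.
R is not a subset of the identity: a R b with a ≠ b.
(A) axiom T: valid iff R is reflexive. R is reflexive — valid.
(B) the dual of axiom 5: valid iff R is euclidean. R is not euclidean — not valid.
(C) φ → Nφ (equivalent to ◇p→p) corresponds to R being a subset of the identity. Here R ⊄ identity, so not valid.
(D) φ → NPφ is axiom B, which corresponds to symmetry. R is not symmetric — not valid.
(E) Nφ → Pφ is axiom D, which corresponds to seriality. R is serial — valid.

A, E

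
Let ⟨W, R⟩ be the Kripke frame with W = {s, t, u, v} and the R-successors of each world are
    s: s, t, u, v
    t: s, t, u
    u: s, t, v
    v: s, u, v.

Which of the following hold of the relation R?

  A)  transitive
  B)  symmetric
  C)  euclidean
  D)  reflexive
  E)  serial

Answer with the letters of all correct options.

(A) not transitive: t R s and s R v but not t R v.
(B) symmetric: every R-edge is matched by its reverse.
(C) not euclidean: s R t and s R v but not t R v.
(D) not reflexive: not u R u.
(E) serial: every world has an R-successor.

B, E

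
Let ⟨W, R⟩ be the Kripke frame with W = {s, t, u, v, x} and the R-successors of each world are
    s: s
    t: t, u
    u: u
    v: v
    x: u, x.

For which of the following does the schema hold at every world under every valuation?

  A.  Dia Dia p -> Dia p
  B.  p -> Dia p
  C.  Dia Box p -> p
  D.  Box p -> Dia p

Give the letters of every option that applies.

A, B, D

R is reflexive: each world relates to itself.
R is not symmetric: t R u but not u R t.
R is transitive: R is closed under composition.
R is serial: every world has an R-successor.
(A) Dia Dia p -> Dia p (the dual of axiom 4) characterises the transitive frames. R is transitive — valid.
(B) p -> Dia p (the dual of axiom T) characterises the reflexive frames. R is reflexive — valid.
(C) the dual of axiom B: valid iff R is symmetric. R is not symmetric — not valid.
(D) axiom D: valid iff R is serial. R is serial — valid.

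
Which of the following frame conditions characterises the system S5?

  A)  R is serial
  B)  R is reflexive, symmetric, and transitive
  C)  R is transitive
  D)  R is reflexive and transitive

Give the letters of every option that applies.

(A) this class determines D, not S5.
(B) S5 is sound and complete for exactly this class.
(C) this class determines K4, not S5.
(D) this class determines S4, not S5.

B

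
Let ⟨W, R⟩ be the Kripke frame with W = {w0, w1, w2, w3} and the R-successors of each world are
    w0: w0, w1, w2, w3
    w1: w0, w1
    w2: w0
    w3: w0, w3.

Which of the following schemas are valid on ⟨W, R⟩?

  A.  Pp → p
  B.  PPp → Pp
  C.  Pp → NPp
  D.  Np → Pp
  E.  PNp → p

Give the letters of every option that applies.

R is symmetric: every R-edge is matched by its reverse.
R is not transitive: w1 R w0 and w0 R w2 but not w1 R w2.
R is not euclidean: w0 R w1 and w0 R w2 but not w1 R w2.
R is serial: every world has an R-successor.
R is not a subset of the identity: w0 R w1 with w0 ≠ w1.
(A) Pp → p (the converse of T) corresponds to R being a subset of the identity. Here R ⊄ identity, so not valid.
(B) PPp → Pp is the dual of axiom 4, which corresponds to transitivity. R is not transitive — not valid.
(C) Pp → NPp is axiom 5; it is valid on a frame exactly when R is euclidean. R is not euclidean, so not valid.
(D) Np → Pp is axiom D, which corresponds to seriality. R is serial — valid.
(E) PNp → p is the dual of axiom B, which corresponds to symmetry. R is symmetric — valid.

D, E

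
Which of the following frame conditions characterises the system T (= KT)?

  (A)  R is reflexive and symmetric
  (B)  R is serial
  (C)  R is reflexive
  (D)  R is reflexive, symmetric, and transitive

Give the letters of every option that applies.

(A) this class determines B (= KTB), not T (= KT).
(B) this class determines D, not T (= KT).
(C) T (= KT) is sound and complete for exactly this class.
(D) this class determines S5, not T (= KT).

C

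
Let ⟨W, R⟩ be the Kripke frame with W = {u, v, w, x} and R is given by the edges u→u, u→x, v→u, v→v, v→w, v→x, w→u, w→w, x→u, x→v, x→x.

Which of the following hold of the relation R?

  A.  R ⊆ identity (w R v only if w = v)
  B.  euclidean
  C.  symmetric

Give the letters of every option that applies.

none

(A) not ⊆ identity: u R x with u ≠ x.
(B) not euclidean: v R u and v R v but not u R v.
(C) not symmetric: v R u but not u R v.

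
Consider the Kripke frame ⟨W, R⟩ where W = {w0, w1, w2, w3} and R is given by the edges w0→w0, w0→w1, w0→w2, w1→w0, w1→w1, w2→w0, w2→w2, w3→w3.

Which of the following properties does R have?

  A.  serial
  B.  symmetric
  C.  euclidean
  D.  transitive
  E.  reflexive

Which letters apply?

(A) serial: every world has an R-successor.
(B) symmetric: every R-edge is matched by its reverse.
(C) not euclidean: w0 R w1 and w0 R w2 but not w1 R w2.
(D) not transitive: w1 R w0 and w0 R w2 but not w1 R w2.
(E) reflexive: each world relates to itself.

A, B, E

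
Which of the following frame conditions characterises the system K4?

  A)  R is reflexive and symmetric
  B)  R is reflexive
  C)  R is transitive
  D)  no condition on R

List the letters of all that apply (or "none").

(A) this class determines B (= KTB), not K4.
(B) this class determines T (= KT), not K4.
(C) K4 is sound and complete for exactly this class.
(D) this class determines K, not K4.

C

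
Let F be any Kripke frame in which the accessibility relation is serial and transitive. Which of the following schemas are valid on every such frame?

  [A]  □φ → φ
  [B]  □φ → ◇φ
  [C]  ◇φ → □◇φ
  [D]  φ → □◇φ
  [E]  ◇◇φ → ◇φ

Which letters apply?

(A) □φ → φ (axiom T) characterises the reflexive frames. Such an R need not be reflexive — not valid.
(B) □φ → ◇φ (axiom D) characterises the serial frames. Every such R is serial — valid.
(C) ◇φ → □◇φ is axiom 5; it is valid on a frame exactly when R is euclidean. Such an R need not be euclidean, so not valid.
(D) φ → □◇φ is axiom B, which corresponds to symmetry. Such an R need not be symmetric — not valid.
(E) ◇◇φ → ◇φ is the dual of axiom 4; it is valid on a frame exactly when R is transitive. Every such R is transitive, so valid.

B, E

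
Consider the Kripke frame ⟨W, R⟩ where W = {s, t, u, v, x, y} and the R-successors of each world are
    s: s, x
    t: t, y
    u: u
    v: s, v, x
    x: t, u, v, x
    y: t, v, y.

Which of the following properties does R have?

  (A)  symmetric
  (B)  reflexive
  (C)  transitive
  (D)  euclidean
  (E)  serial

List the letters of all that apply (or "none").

(A) not symmetric: s R x but not x R s.
(B) reflexive: each world relates to itself.
(C) not transitive: s R x and x R t but not s R t.
(D) not euclidean: s R x and s R s but not x R s.
(E) serial: every world has an R-successor.

B, E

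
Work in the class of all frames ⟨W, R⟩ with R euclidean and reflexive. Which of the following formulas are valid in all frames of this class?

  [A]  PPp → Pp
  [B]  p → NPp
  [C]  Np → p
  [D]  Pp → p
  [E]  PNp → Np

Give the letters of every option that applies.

A reflexive euclidean relation is also symmetric (from wRw and wRv the euclidean condition gives vRw) and hence transitive; it is an equivalence relation.
(A) PPp → Pp is the dual of axiom 4, which corresponds to transitivity. Every such R is transitive — valid.
(B) p → NPp is axiom B, which corresponds to symmetry. Every such R is symmetric — valid.
(C) Np → p (axiom T) characterises the reflexive frames. Every such R is reflexive — valid.
(D) Pp → p (the converse of T) corresponds to R being a subset of the identity. Such an R need not be a subset of the identity, so not valid.
(E) PNp → Np is the dual of axiom 5; it is valid on a frame exactly when R is euclidean. Every such R is euclidean, so valid.

A, B, C, E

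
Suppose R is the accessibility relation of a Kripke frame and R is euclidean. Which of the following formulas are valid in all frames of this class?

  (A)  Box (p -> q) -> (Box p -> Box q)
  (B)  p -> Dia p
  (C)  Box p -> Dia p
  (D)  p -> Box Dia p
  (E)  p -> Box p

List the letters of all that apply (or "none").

(A) this is just K, valid on every normal frame.
(B) p -> Dia p is the dual of axiom T; it is valid on a frame exactly when R is reflexive. Such an R need not be reflexive, so not valid.
(C) Box p -> Dia p is axiom D; it is valid on a frame exactly when R is serial. Such an R need not be serial, so not valid.
(D) p -> Box Dia p (axiom B) characterises the symmetric frames. Such an R need not be symmetric — not valid.
(E) p -> Box p is equivalent to ◇p→p; it holds exactly when R ⊆ identity. Such an R need not be a subset of the identity — not valid.

A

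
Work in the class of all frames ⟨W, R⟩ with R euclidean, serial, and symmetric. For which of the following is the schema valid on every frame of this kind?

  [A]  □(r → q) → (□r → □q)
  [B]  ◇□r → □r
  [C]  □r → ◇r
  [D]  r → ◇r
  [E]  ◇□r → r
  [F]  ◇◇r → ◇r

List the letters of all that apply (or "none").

Serial, symmetric and euclidean together give transitive (from symmetry + euclidean) and then reflexive; the relation is an equivalence.
(A) □(r → q) → (□r → □q) is axiom K, valid on every Kripke frame — valid.
(B) ◇□r → □r is the dual of axiom 5, which corresponds to the euclidean property. Every such R is euclidean — valid.
(C) □r → ◇r (axiom D) characterises the serial frames. Every such R is serial — valid.
(D) the dual of axiom T: valid iff R is reflexive. Every such R is reflexive — valid.
(E) ◇□r → r is the dual of axiom B, which corresponds to symmetry. Every such R is symmetric — valid.
(F) ◇◇r → ◇r is the dual of axiom 4; it is valid on a frame exactly when R is transitive. Every such R is transitive, so valid.

A, B, C, D, E, F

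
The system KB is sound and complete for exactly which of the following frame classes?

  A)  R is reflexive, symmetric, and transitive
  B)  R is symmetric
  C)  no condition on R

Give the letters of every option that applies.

B

(A) this class determines S5, not KB.
(B) KB is sound and complete for exactly this class.
(C) this class determines K, not KB.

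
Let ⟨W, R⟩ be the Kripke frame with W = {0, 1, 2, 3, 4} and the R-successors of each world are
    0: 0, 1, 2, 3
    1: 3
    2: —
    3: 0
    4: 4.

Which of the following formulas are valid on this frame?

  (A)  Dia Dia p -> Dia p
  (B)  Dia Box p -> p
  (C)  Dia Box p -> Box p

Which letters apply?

R is not symmetric: 0 R 1 but not 1 R 0.
R is not transitive: 1 R 3 and 3 R 0 but not 1 R 0.
R is not euclidean: 0 R 1 and 0 R 0 but not 1 R 0.
(A) Dia Dia p -> Dia p (the dual of axiom 4) characterises the transitive frames. R is not transitive — not valid.
(B) Dia Box p -> p (the dual of axiom B) characterises the symmetric frames. R is not symmetric — not valid.
(C) Dia Box p -> Box p is the dual of axiom 5; it is valid on a frame exactly when R is euclidean. R is not euclidean, so not valid.

none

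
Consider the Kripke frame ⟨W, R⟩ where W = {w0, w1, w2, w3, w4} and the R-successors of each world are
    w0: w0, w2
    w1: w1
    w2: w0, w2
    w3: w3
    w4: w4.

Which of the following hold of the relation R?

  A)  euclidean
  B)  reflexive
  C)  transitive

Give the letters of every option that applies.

A, B, C

(A) euclidean: any two R-successors of the same world are R-related.
(B) reflexive: each world relates to itself.
(C) transitive: R is closed under composition.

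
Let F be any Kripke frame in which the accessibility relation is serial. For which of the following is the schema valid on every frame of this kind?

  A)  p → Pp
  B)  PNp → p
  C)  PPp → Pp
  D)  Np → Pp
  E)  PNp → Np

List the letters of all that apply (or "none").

(A) the dual of axiom T: valid iff R is reflexive. Such an R need not be reflexive — not valid.
(B) PNp → p is the dual of axiom B, which corresponds to symmetry. Such an R need not be symmetric — not valid.
(C) PPp → Pp is the dual of axiom 4, which corresponds to transitivity. Such an R need not be transitive — not valid.
(D) Np → Pp is axiom D; it is valid on a frame exactly when R is serial. Every such R is serial, so valid.
(E) PNp → Np (the dual of axiom 5) characterises the euclidean frames. Such an R need not be euclidean — not valid.

D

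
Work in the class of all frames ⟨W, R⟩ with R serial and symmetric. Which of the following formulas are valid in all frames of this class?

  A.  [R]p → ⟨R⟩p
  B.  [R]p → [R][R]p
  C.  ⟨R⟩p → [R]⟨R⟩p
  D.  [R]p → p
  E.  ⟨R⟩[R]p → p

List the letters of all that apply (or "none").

A, E

(A) axiom D: valid iff R is serial. Every such R is serial — valid.
(B) [R]p → [R][R]p (axiom 4) characterises the transitive frames. Such an R need not be transitive — not valid.
(C) ⟨R⟩p → [R]⟨R⟩p is axiom 5; it is valid on a frame exactly when R is euclidean. Such an R need not be euclidean, so not valid.
(D) [R]p → p is axiom T; it is valid on a frame exactly when R is reflexive. Such an R need not be reflexive, so not valid.
(E) ⟨R⟩[R]p → p (the dual of axiom B) characterises the symmetric frames. Every such R is symmetric — valid.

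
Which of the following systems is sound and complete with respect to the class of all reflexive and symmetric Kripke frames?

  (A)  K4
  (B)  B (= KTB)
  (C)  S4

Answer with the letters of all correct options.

(A) K4 is determined by the class of transitive frames.
(B) B (= KTB) is determined by exactly this class.
(C) S4 is determined by the class of reflexive and transitive frames.

B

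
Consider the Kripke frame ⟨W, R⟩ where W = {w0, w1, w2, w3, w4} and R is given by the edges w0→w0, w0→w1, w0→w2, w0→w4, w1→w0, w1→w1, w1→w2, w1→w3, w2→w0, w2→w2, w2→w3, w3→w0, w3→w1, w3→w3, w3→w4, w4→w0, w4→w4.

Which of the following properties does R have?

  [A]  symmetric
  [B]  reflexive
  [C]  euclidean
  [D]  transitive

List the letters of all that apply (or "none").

B

(A) not symmetric: w1 R w2 but not w2 R w1.
(B) reflexive: each world relates to itself.
(C) not euclidean: w0 R w1 and w0 R w4 but not w1 R w4.
(D) not transitive: w0 R w1 and w1 R w3 but not w0 R w3.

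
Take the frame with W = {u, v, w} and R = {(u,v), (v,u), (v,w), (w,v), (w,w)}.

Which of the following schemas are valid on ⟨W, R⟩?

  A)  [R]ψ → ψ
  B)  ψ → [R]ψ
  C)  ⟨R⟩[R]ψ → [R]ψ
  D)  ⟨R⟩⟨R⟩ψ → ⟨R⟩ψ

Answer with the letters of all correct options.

R is not reflexive: not u R u.
R is not transitive: u R v and v R u but not u R u.
R is not euclidean: v R u and v R w but not u R w.
R is not a subset of the identity: u R v with u ≠ v.
(A) [R]ψ → ψ is axiom T, which corresponds to reflexivity. R is not reflexive — not valid.
(B) ψ → [R]ψ is equivalent to ◇p→p; it holds exactly when R ⊆ identity. Here R ⊄ identity — not valid.
(C) ⟨R⟩[R]ψ → [R]ψ is the dual of axiom 5; it is valid on a frame exactly when R is euclidean. R is not euclidean, so not valid.
(D) ⟨R⟩⟨R⟩ψ → ⟨R⟩ψ (the dual of axiom 4) characterises the transitive frames. R is not transitive — not valid.

none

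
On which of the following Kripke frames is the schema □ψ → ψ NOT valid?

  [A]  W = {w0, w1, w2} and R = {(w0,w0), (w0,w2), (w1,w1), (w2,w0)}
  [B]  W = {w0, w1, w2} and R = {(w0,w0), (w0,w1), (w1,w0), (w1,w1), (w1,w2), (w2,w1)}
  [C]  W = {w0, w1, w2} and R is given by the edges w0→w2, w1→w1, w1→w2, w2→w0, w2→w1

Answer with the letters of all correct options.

A, B, C

The schema □ψ → ψ is axiom T; it is valid on a frame iff R is reflexive.
(A) R is not reflexive (not w2 R w2), so the schema fails here.
(B) R is not reflexive (not w2 R w2), so the schema fails here.
(C) R is not reflexive (not w0 R w0), so the schema fails here.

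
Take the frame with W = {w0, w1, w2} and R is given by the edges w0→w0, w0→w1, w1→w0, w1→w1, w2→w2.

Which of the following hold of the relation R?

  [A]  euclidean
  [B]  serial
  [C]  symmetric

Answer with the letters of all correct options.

A, B, C

(A) euclidean: any two R-successors of the same world are R-related.
(B) serial: every world has an R-successor.
(C) symmetric: every R-edge is matched by its reverse.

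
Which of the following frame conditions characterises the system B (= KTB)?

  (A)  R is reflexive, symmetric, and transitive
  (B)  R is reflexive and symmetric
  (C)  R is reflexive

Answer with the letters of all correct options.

(A) this class determines S5, not B (= KTB).
(B) B (= KTB) is sound and complete for exactly this class.
(C) this class determines T (= KT), not B (= KTB).

B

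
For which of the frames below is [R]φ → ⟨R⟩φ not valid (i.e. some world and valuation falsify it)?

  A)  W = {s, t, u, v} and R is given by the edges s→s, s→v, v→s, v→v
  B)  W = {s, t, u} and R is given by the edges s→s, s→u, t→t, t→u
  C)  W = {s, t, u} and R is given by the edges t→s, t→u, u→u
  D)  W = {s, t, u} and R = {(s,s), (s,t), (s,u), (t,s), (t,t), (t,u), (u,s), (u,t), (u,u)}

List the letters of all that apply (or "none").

The schema [R]φ → ⟨R⟩φ is axiom D; it is valid on a frame iff R is serial.
(A) R is not serial (t has no R-successor), so the schema fails here.
(B) R is not serial (u has no R-successor), so the schema fails here.
(C) R is not serial (s has no R-successor), so the schema fails here.
(D) R is serial (every world has an R-successor), so the schema is valid here.

A, B, C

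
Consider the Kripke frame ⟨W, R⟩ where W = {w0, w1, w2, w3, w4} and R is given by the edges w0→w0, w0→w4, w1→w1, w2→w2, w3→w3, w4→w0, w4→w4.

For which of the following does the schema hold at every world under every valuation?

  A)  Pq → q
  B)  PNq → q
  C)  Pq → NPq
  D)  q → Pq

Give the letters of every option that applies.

B, C, D

R is reflexive: each world relates to itself.
R is symmetric: every R-edge is matched by its reverse.
R is euclidean: any two R-successors of the same world are R-related.
R is not a subset of the identity: w0 R w4 with w0 ≠ w4.
(A) Pq → q is valid only on frames where every R-edge is a self-loop. Here R ⊄ identity — not valid.
(B) PNq → q is the dual of axiom B, which corresponds to symmetry. R is symmetric — valid.
(C) Pq → NPq is axiom 5, which corresponds to the euclidean property. R is euclidean — valid.
(D) q → Pq is the dual of axiom T, which corresponds to reflexivity. R is reflexive — valid.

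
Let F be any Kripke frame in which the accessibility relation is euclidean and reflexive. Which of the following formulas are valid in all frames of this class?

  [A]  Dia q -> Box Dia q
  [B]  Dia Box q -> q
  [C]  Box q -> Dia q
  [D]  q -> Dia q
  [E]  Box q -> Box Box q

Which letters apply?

A reflexive euclidean relation is also symmetric (from wRw and wRv the euclidean condition gives vRw) and hence transitive; it is an equivalence relation.
(A) Dia q -> Box Dia q is axiom 5, which corresponds to the euclidean property. Every such R is euclidean — valid.
(B) Dia Box q -> q is the dual of axiom B; it is valid on a frame exactly when R is symmetric. Every such R is symmetric, so valid.
(C) Box q -> Dia q (axiom D) characterises the serial frames. Every such R is serial — valid.
(D) q -> Dia q (the dual of axiom T) characterises the reflexive frames. Every such R is reflexive — valid.
(E) Box q -> Box Box q is axiom 4; it is valid on a frame exactly when R is transitive. Every such R is transitive, so valid.

A, B, C, D, E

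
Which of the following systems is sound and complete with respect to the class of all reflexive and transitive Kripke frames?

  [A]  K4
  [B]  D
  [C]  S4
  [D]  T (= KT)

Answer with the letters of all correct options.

C

(A) K4 is determined by the class of transitive frames.
(B) D is determined by the class of serial frames.
(C) S4 is determined by exactly this class.
(D) T (= KT) is determined by the class of reflexive frames.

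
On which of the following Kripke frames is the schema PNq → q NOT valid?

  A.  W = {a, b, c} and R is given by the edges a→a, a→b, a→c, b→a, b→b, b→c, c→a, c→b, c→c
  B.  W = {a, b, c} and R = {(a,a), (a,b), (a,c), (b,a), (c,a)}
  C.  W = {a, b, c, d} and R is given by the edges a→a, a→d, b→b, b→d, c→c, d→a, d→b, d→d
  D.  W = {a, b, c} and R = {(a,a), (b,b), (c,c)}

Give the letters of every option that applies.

none

The schema PNq → q is the dual of axiom B; it is valid on a frame iff R is symmetric.
(A) R is symmetric (every R-edge is matched by its reverse), so the schema is valid here.
(B) R is symmetric (every R-edge is matched by its reverse), so the schema is valid here.
(C) R is symmetric (every R-edge is matched by its reverse), so the schema is valid here.
(D) R is symmetric (every R-edge is matched by its reverse), so the schema is valid here.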